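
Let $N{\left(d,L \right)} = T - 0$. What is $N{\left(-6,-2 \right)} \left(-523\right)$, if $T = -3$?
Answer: $1569$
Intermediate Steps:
$N{\left(d,L \right)} = -3$ ($N{\left(d,L \right)} = -3 - 0 = -3 + 0 = -3$)
$N{\left(-6,-2 \right)} \left(-523\right) = \left(-3\right) \left(-523\right) = 1569$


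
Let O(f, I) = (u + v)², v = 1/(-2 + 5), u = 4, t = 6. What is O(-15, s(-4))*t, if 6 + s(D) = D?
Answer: 338/3 ≈ 112.67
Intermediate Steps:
s(D) = -6 + D
v = ⅓ (v = 1/3 = ⅓ ≈ 0.33333)
O(f, I) = 169/9 (O(f, I) = (4 + ⅓)² = (13/3)² = 169/9)
O(-15, s(-4))*t = (169/9)*6 = 338/3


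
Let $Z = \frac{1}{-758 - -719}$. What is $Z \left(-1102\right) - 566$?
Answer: $- \frac{20972}{39} \approx -537.74$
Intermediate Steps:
$Z = - \frac{1}{39}$ ($Z = \frac{1}{-758 + 719} = \frac{1}{-39} = - \frac{1}{39} \approx -0.025641$)
$Z \left(-1102\right) - 566 = \left(- \frac{1}{39}\right) \left(-1102\right) - 566 = \frac{1102}{39} - 566 = - \frac{20972}{39}$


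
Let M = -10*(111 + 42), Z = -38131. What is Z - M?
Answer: -36601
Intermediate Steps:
M = -1530 (M = -10*153 = -1530)
Z - M = -38131 - 1*(-1530) = -38131 + 1530 = -36601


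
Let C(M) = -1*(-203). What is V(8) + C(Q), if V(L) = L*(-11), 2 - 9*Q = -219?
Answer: 115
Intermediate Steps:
Q = 221/9 (Q = 2/9 - 1/9*(-219) = 2/9 + 73/3 = 221/9 ≈ 24.556)
V(L) = -11*L
C(M) = 203
V(8) + C(Q) = -11*8 + 203 = -88 + 203 = 115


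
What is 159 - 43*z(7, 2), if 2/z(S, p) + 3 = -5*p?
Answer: 2153/13 ≈ 165.62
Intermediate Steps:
z(S, p) = 2/(-3 - 5*p)
159 - 43*z(7, 2) = 159 - (-86)/(3 + 5*2) = 159 - (-86)/(3 + 10) = 159 - (-86)/13 = 159 - 43*(-2/13) = 159 + 86/13 = 2153/13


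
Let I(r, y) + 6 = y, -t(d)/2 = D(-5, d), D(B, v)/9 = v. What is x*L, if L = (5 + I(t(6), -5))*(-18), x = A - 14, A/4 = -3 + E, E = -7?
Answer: -5832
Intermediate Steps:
D(B, v) = 9*v
t(d) = -18*d
A = -40 (A = 4*(-3 - 7) = 4*(-10) = -40)
I(r, y) = -6 + y
x = -54 (x = -40 - 14 = -54)
L = 108 (L = (5 + (-6 - 5))*(-18) = (5 - 11)*(-18) = -6*(-18) = 108)
x*L = -54*108 = -5832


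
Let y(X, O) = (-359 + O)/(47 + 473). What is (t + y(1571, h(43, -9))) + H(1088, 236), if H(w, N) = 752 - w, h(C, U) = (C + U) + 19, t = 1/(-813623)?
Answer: -71202589859/211541980 ≈ -336.59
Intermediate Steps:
t = -1/813623 ≈ -1.2291e-6
h(C, U) = 19 + C + U
y(X, O) = -359/520 + O/520 (y(X, O) = (-359 + O)/520 = (-359 + O)*(1/520) = -359/520 + O/520)
(t + y(1571, h(43, -9))) + H(1088, 236) = (-1/813623 + (-359/520 + (19 + 43 - 9)/520)) + (752 - 1*1088) = (-1/813623 + (-359/520 + (1/520)*53)) + (752 - 1088) = (-1/813623 + (-359/520 + 53/520)) - 336 = (-1/813623 - 153/260) - 336 = -124484579/211541980 - 336 = -71202589859/211541980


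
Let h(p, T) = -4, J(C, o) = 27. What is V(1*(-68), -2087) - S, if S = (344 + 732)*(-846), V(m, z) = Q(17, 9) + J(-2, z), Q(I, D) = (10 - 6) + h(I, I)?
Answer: 910323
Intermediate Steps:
Q(I, D) = 0 (Q(I, D) = (10 - 6) - 4 = 4 - 4 = 0)
V(m, z) = 27 (V(m, z) = 0 + 27 = 27)
S = -910296 (S = 1076*(-846) = -910296)
V(1*(-68), -2087) - S = 27 - 1*(-910296) = 27 + 910296 = 910323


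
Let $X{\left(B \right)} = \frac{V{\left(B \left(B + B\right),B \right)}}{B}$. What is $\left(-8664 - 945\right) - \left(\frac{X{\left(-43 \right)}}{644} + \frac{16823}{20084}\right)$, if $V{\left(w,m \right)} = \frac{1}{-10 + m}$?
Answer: $- \frac{35408413487861}{3684600598} \approx -9609.8$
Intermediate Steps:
$X{\left(B \right)} = \frac{1}{B \left(-10 + B\right)}$ ($X{\left(B \right)} = \frac{1}{\left(-10 + B\right) B} = \frac{1}{B \left(-10 + B\right)}$)
$\left(-8664 - 945\right) - \left(\frac{X{\left(-43 \right)}}{644} + \frac{16823}{20084}\right) = \left(-8664 - 945\right) - \left(\frac{\frac{1}{-43} \frac{1}{-10 - 43}}{644} + \frac{16823}{20084}\right) = -9609 - \left(- \frac{1}{43 \left(-53\right)} \frac{1}{644} + 16823 \cdot \frac{1}{20084}\right) = -9609 - \left(\left(- \frac{1}{43}\right) \left(- \frac{1}{53}\right) \frac{1}{644} + \frac{16823}{20084}\right) = -9609 - \left(\frac{1}{2279} \cdot \frac{1}{644} + \frac{16823}{20084}\right) = -9609 - \left(\frac{1}{1467676} + \frac{16823}{20084}\right) = -9609 - \frac{3086341679}{3684600598} = - \frac{35408413487861}{3684600598}$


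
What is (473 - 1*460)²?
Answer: 169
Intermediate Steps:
(473 - 1*460)² = (473 - 460)² = 13² = 169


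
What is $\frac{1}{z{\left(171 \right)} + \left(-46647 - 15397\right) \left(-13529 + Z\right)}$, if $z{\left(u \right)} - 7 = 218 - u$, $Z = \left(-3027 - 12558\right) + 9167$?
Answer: $\frac{1}{1237591722} \approx 8.0802 \cdot 10^{-10}$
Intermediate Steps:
$Z = -6418$ ($Z = -15585 + 9167 = -6418$)
$z{\left(u \right)} = 225 - u$ ($z{\left(u \right)} = 7 - \left(-218 + u\right) = 225 - u$)
$\frac{1}{z{\left(171 \right)} + \left(-46647 - 15397\right) \left(-13529 + Z\right)} = \frac{1}{\left(225 - 171\right) + \left(-46647 - 15397\right) \left(-13529 - 6418\right)} = \frac{1}{\left(225 - 171\right) - -1237591668} = \frac{1}{54 + 1237591668} = \frac{1}{1237591722}$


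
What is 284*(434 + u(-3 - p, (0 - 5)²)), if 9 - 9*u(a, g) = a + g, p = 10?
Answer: 369484/3 ≈ 1.2316e+5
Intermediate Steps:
u(a, g) = 1 - a/9 - g/9 (u(a, g) = 1 - (a + g)/9 = 1 + (-a/9 - g/9) = 1 - a/9 - g/9)
284*(434 + u(-3 - p, (0 - 5)²)) = 284*(434 + (1 - (-3 - 1*10)/9 - (0 - 5)²/9)) = 284*(434 + (1 - (-3 - 10)/9 - ⅑*(-5)²)) = 284*(434 + (1 - ⅑*(-13) - ⅑*25)) = 284*(434 + (1 + 13/9 - 25/9)) = 284*(434 - ⅓) = 284*(1301/3) = 369484/3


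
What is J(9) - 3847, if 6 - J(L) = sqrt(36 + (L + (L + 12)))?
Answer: -3841 - sqrt(66) ≈ -3849.1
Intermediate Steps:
J(L) = 6 - sqrt(48 + 2*L) (J(L) = 6 - sqrt(36 + (L + (L + 12))) = 6 - sqrt(36 + (L + (12 + L))) = 6 - sqrt(36 + (12 + 2*L)) = 6 - sqrt(48 + 2*L))
J(9) - 3847 = (6 - sqrt(48 + 2*9)) - 3847 = (6 - sqrt(48 + 18)) - 3847 = (6 - sqrt(66)) - 3847 = -3841 - sqrt(66)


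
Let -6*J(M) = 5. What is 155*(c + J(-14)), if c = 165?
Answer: 152675/6 ≈ 25446.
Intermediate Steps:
J(M) = -⅚ (J(M) = -⅙*5 = -⅚)
155*(c + J(-14)) = 155*(165 - ⅚) = 155*(985/6) = 152675/6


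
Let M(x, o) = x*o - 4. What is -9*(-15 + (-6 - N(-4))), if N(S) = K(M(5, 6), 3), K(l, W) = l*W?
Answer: 891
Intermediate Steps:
M(x, o) = -4 + o*x (M(x, o) = o*x - 4 = -4 + o*x)
K(l, W) = W*l
N(S) = 78 (N(S) = 3*(-4 + 6*5) = 3*(-4 + 30) = 3*26 = 78)
-9*(-15 + (-6 - N(-4))) = -9*(-15 + (-6 - 1*78)) = -9*(-15 + (-6 - 78)) = -9*(-15 - 84) = -9*(-99) = 891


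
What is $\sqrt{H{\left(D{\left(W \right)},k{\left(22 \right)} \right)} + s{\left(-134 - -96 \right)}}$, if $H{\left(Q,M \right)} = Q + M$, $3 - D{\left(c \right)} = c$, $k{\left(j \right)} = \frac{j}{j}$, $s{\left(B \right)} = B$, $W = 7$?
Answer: $i \sqrt{41} \approx 6.4031 i$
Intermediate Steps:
$k{\left(j \right)} = 1$
$D{\left(c \right)} = 3 - c$
$H{\left(Q,M \right)} = M + Q$
$\sqrt{H{\left(D{\left(W \right)},k{\left(22 \right)} \right)} + s{\left(-134 - -96 \right)}} = \sqrt{\left(1 + \left(3 - 7\right)\right) - 38} = \sqrt{\left(1 + \left(3 - 7\right)\right) + \left(-134 + 96\right)} = \sqrt{\left(1 - 4\right) - 38} = \sqrt{-3 - 38} = \sqrt{-41} = i \sqrt{41}$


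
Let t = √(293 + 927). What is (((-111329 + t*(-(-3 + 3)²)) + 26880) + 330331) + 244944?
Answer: 490826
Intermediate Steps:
t = 2*√305 (t = √1220 = 2*√305 ≈ 34.928)
(((-111329 + t*(-(-3 + 3)²)) + 26880) + 330331) + 244944 = (((-111329 + (2*√305)*(-(-3 + 3)²)) + 26880) + 330331) + 244944 = (((-111329 + (2*√305)*(-1*0²)) + 26880) + 330331) + 244944 = (((-111329 + (2*√305)*(-1*0)) + 26880) + 330331) + 244944 = (((-111329 + (2*√305)*0) + 26880) + 330331) + 244944 = (((-111329 + 0) + 26880) + 330331) + 244944 = ((-111329 + 26880) + 330331) + 244944 = (-84449 + 330331) + 244944 = 245882 + 244944 = 490826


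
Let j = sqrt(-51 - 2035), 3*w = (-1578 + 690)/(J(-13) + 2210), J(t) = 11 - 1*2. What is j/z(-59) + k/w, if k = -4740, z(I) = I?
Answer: 2629515/74 - I*sqrt(2086)/59 ≈ 35534.0 - 0.77411*I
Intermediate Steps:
J(t) = 9 (J(t) = 11 - 2 = 9)
w = -296/2219 (w = ((-1578 + 690)/(9 + 2210))/3 = (-888/2219)/3 = (-888*1/2219)/3 = (1/3)*(-888/2219) = -296/2219 ≈ -0.13339)
j = I*sqrt(2086) (j = sqrt(-2086) = I*sqrt(2086) ≈ 45.673*I)
j/z(-59) + k/w = (I*sqrt(2086))/(-59) - 4740/(-296/2219) = (I*sqrt(2086))*(-1/59) - 4740*(-2219/296) = -I*sqrt(2086)/59 + 2629515/74 = 2629515/74 - I*sqrt(2086)/59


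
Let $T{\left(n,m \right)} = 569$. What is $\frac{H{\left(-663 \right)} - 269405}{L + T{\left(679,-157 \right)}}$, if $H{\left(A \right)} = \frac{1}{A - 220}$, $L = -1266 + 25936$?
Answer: $- \frac{79294872}{7428679} \approx -10.674$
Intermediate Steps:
$L = 24670$
$H{\left(A \right)} = \frac{1}{-220 + A}$
$\frac{H{\left(-663 \right)} - 269405}{L + T{\left(679,-157 \right)}} = \frac{\frac{1}{-220 - 663} - 269405}{24670 + 569} = \frac{\frac{1}{-883} - 269405}{25239} = \left(- \frac{1}{883} - 269405\right) \frac{1}{25239} = \left(- \frac{237884616}{883}\right) \frac{1}{25239} = - \frac{79294872}{7428679}$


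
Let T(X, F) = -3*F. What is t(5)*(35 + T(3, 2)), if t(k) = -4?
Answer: -116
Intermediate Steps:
t(5)*(35 + T(3, 2)) = -4*(35 - 3*2) = -4*(35 - 6) = -4*29 = -116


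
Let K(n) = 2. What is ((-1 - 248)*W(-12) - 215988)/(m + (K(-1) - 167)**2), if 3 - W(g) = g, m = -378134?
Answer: 219723/350909 ≈ 0.62615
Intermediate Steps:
W(g) = 3 - g
((-1 - 248)*W(-12) - 215988)/(m + (K(-1) - 167)**2) = ((-1 - 248)*(3 - 1*(-12)) - 215988)/(-378134 + (2 - 167)**2) = (-249*(3 + 12) - 215988)/(-378134 + (-165)**2) = (-249*15 - 215988)/(-378134 + 27225) = (-3735 - 215988)/(-350909) = -219723*(-1/350909) = 219723/350909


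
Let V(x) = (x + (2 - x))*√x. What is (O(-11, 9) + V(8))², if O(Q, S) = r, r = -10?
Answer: 132 - 80*√2 ≈ 18.863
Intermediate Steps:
O(Q, S) = -10
V(x) = 2*√x
(O(-11, 9) + V(8))² = (-10 + 2*√8)² = (-10 + 2*(2*√2))² = (-10 + 4*√2)²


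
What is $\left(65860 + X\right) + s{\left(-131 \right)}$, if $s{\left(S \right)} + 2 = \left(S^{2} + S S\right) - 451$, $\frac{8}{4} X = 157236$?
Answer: $178347$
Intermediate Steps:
$X = 78618$ ($X = \frac{1}{2} \cdot 157236 = 78618$)
$s{\left(S \right)} = -453 + 2 S^{2}$ ($s{\left(S \right)} = -2 - \left(451 - S^{2} - S S\right) = -2 + \left(\left(S^{2} + S^{2}\right) - 451\right) = -2 + \left(2 S^{2} - 451\right) = -2 + \left(-451 + 2 S^{2}\right) = -453 + 2 S^{2}$)
$\left(65860 + X\right) + s{\left(-131 \right)} = \left(65860 + 78618\right) - \left(453 - 2 \left(-131\right)^{2}\right) = 144478 + \left(-453 + 2 \cdot 17161\right) = 144478 + \left(-453 + 34322\right) = 144478 + 33869 = 178347$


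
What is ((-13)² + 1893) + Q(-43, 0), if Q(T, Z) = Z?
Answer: 2062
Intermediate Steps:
((-13)² + 1893) + Q(-43, 0) = ((-13)² + 1893) + 0 = (169 + 1893) + 0 = 2062 + 0 = 2062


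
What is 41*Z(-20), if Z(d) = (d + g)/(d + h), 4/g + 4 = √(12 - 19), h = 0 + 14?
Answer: 9758/69 + 82*I*√7/69 ≈ 141.42 + 3.1442*I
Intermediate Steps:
h = 14
g = 4/(-4 + I*√7) (g = 4/(-4 + √(12 - 19)) = 4/(-4 + √(-7)) = 4/(-4 + I*√7) ≈ -0.69565 - 0.46013*I)
Z(d) = (-16/23 + d - 4*I*√7/23)/(14 + d) (Z(d) = (d + (-16/23 - 4*I*√7/23))/(d + 14) = (-16/23 + d - 4*I*√7/23)/(14 + d))
41*Z(-20) = 41*((-16 + 23*(-20) - 4*I*√7)/(23*(14 - 20))) = 41*((1/23)*(-16 - 460 - 4*I*√7)/(-6)) = 41*((1/23)*(-⅙)*(-476 - 4*I*√7)) = 41*(238/69 + 2*I*√7/69) = 9758/69 + 82*I*√7/69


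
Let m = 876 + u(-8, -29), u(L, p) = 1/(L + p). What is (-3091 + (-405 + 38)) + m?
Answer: -95535/37 ≈ -2582.0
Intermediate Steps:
m = 32411/37 (m = 876 + 1/(-8 - 29) = 876 + 1/(-37) = 876 - 1/37 = 32411/37 ≈ 875.97)
(-3091 + (-405 + 38)) + m = (-3091 + (-405 + 38)) + 32411/37 = (-3091 - 367) + 32411/37 = -3458 + 32411/37 = -95535/37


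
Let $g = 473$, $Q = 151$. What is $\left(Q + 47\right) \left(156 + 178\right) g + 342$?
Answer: $31280778$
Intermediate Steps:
$\left(Q + 47\right) \left(156 + 178\right) g + 342 = \left(151 + 47\right) \left(156 + 178\right) 473 + 342 = 198 \cdot 334 \cdot 473 + 342 = 66132 \cdot 473 + 342 = 31280436 + 342 = 31280778$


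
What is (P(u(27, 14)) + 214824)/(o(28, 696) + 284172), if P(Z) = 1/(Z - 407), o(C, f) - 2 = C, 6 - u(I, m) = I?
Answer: 91944671/121638456 ≈ 0.75589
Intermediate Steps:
u(I, m) = 6 - I
o(C, f) = 2 + C
P(Z) = 1/(-407 + Z)
(P(u(27, 14)) + 214824)/(o(28, 696) + 284172) = (1/(-407 + (6 - 1*27)) + 214824)/((2 + 28) + 284172) = (1/(-407 + (6 - 27)) + 214824)/(30 + 284172) = (1/(-407 - 21) + 214824)/284202 = (1/(-428) + 214824)*(1/284202) = (-1/428 + 214824)*(1/284202) = (91944671/428)*(1/284202) = 91944671/121638456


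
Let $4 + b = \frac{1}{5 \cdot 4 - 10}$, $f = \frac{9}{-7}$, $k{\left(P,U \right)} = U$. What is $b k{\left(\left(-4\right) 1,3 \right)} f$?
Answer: $\frac{1053}{70} \approx 15.043$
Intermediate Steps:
$f = - \frac{9}{7}$ ($f = 9 \left(- \frac{1}{7}\right) = - \frac{9}{7} \approx -1.2857$)
$b = - \frac{39}{10}$ ($b = -4 + \frac{1}{5 \cdot 4 - 10} = -4 + \frac{1}{20 - 10} = -4 + \frac{1}{10} = - \frac{39}{10} \approx -3.9$)
$b k{\left(\left(-4\right) 1,3 \right)} f = \left(- \frac{39}{10}\right) 3 \left(- \frac{9}{7}\right) = \left(- \frac{117}{10}\right) \left(- \frac{9}{7}\right) = \frac{1053}{70}$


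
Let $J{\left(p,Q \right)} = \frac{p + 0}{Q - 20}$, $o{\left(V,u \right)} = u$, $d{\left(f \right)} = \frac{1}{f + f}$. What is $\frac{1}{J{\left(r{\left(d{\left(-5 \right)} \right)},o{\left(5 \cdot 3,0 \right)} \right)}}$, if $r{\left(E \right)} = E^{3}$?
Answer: $20000$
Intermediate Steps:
$d{\left(f \right)} = \frac{1}{2 f}$
$J{\left(p,Q \right)} = \frac{p}{-20 + Q}$
$\frac{1}{J{\left(r{\left(d{\left(-5 \right)} \right)},o{\left(5 \cdot 3,0 \right)} \right)}} = \frac{1}{\left(\frac{1}{2 \left(-5\right)}\right)^{3} \frac{1}{-20 + 0}} = \frac{1}{\left(\frac{1}{2} \left(- \frac{1}{5}\right)\right)^{3} \frac{1}{-20}} = \frac{1}{\left(- \frac{1}{10}\right)^{3} \left(- \frac{1}{20}\right)} = \frac{1}{\left(- \frac{1}{1000}\right) \left(- \frac{1}{20}\right)} = \frac{1}{\frac{1}{20000}} = 20000$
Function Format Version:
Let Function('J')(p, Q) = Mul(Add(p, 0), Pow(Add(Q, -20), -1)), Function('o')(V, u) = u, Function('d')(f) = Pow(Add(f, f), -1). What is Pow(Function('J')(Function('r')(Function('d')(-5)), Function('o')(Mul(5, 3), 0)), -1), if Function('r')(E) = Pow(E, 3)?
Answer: 20000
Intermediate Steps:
Function('d')(f) = Mul(Rational(1, 2), Pow(f, -1)) (Function('d')(f) = Pow(Mul(2, f), -1) = Mul(Rational(1, 2), Pow(f, -1)))
Function('J')(p, Q) = Mul(p, Pow(Add(-20, Q), -1))
Pow(Function('J')(Function('r')(Function('d')(-5)), Function('o')(Mul(5, 3), 0)), -1) = Pow(Mul(Pow(Mul(Rational(1, 2), Pow(-5, -1)), 3), Pow(Add(-20, 0), -1)), -1) = Pow(Mul(Pow(Mul(Rational(1, 2), Rational(-1, 5)), 3), Pow(-20, -1)), -1) = Pow(Mul(Pow(Rational(-1, 10), 3), Rational(-1, 20)), -1) = Pow(Mul(Rational(-1, 1000), Rational(-1, 20)), -1) = Pow(Rational(1, 20000), -1) = 20000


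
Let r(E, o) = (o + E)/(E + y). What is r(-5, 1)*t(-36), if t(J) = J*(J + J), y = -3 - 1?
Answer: 1152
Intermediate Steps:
y = -4
t(J) = 2*J**2 (t(J) = J*(2*J) = 2*J**2)
r(E, o) = (E + o)/(-4 + E) (r(E, o) = (o + E)/(E - 4) = (E + o)/(-4 + E))
r(-5, 1)*t(-36) = ((-5 + 1)/(-4 - 5))*(2*(-36)**2) = (-4/(-9))*(2*1296) = -1/9*(-4)*2592 = (4/9)*2592 = 1152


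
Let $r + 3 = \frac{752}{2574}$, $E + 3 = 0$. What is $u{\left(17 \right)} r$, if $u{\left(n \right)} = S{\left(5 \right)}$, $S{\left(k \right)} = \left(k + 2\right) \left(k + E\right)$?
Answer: $- \frac{48790}{1287} \approx -37.91$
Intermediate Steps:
$E = -3$ ($E = -3 + 0 = -3$)
$S{\left(k \right)} = \left(-3 + k\right) \left(2 + k\right)$ ($S{\left(k \right)} = \left(k + 2\right) \left(k - 3\right) = \left(2 + k\right) \left(-3 + k\right) = \left(-3 + k\right) \left(2 + k\right)$)
$u{\left(n \right)} = 14$ ($u{\left(n \right)} = -6 + 5^{2} - 5 = -6 + 25 - 5 = 14$)
$r = - \frac{3485}{1287}$ ($r = -3 + \frac{752}{2574} = -3 + 752 \cdot \frac{1}{2574} = -3 + \frac{376}{1287} = - \frac{3485}{1287} \approx -2.7078$)
$u{\left(17 \right)} r = 14 \left(- \frac{3485}{1287}\right) = - \frac{48790}{1287}$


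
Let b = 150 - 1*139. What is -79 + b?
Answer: -68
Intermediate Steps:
b = 11 (b = 150 - 139 = 11)
-79 + b = -79 + 11 = -68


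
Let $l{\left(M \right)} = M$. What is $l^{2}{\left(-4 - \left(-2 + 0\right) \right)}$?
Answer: $4$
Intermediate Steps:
$l^{2}{\left(-4 - \left(-2 + 0\right) \right)} = \left(-4 - \left(-2 + 0\right)\right)^{2} = \left(-4 - -2\right)^{2} = \left(-4 + 2\right)^{2} = \left(-2\right)^{2} = 4$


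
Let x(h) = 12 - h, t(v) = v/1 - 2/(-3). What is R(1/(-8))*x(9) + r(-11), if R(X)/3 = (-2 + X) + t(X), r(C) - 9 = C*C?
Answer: 463/4 ≈ 115.75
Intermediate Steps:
t(v) = ⅔ + v (t(v) = v*1 - 2*(-⅓) = v + ⅔ = ⅔ + v)
r(C) = 9 + C² (r(C) = 9 + C*C = 9 + C²)
R(X) = -4 + 6*X (R(X) = 3*((-2 + X) + (⅔ + X)) = 3*(-4/3 + 2*X) = -4 + 6*X)
R(1/(-8))*x(9) + r(-11) = (-4 + 6*(1/(-8)))*(12 - 1*9) + (9 + (-11)²) = (-4 + 6*(1*(-⅛)))*(12 - 9) + (9 + 121) = (-4 + 6*(-⅛))*3 + 130 = (-4 - ¾)*3 + 130 = -19/4*3 + 130 = -57/4 + 130 = 463/4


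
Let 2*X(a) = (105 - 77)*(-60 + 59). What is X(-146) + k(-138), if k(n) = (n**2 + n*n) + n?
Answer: 37936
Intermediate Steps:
X(a) = -14 (X(a) = ((105 - 77)*(-60 + 59))/2 = (28*(-1))/2 = (1/2)*(-28) = -14)
k(n) = n + 2*n**2 (k(n) = (n**2 + n**2) + n = 2*n**2 + n = n + 2*n**2)
X(-146) + k(-138) = -14 - 138*(1 + 2*(-138)) = -14 - 138*(1 - 276) = -14 - 138*(-275) = -14 + 37950 = 37936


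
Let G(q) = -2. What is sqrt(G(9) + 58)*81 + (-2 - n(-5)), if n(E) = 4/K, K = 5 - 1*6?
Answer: 2 + 162*sqrt(14) ≈ 608.15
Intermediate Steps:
K = -1 (K = 5 - 6 = -1)
n(E) = -4 (n(E) = 4/(-1) = 4*(-1) = -4)
sqrt(G(9) + 58)*81 + (-2 - n(-5)) = sqrt(-2 + 58)*81 + (-2 - 1*(-4)) = sqrt(56)*81 + (-2 + 4) = (2*sqrt(14))*81 + 2 = 162*sqrt(14) + 2 = 2 + 162*sqrt(14)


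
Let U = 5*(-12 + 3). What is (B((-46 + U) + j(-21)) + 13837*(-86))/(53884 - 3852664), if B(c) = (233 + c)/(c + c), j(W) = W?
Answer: 266556089/850926720 ≈ 0.31325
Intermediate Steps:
U = -45 (U = 5*(-9) = -45)
B(c) = (233 + c)/(2*c) (B(c) = (233 + c)/((2*c)) = (233 + c)*(1/(2*c)) = (233 + c)/(2*c))
(B((-46 + U) + j(-21)) + 13837*(-86))/(53884 - 3852664) = ((233 + ((-46 - 45) - 21))/(2*((-46 - 45) - 21)) + 13837*(-86))/(53884 - 3852664) = ((233 + (-91 - 21))/(2*(-91 - 21)) - 1189982)/(-3798780) = ((½)*(233 - 112)/(-112) - 1189982)*(-1/3798780) = ((½)*(-1/112)*121 - 1189982)*(-1/3798780) = (-121/224 - 1189982)*(-1/3798780) = -266556089/224*(-1/3798780) = 266556089/850926720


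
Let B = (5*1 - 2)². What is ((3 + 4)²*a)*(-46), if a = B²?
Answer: -182574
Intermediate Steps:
B = 9 (B = (5 - 2)² = 3² = 9)
a = 81 (a = 9² = 81)
((3 + 4)²*a)*(-46) = ((3 + 4)²*81)*(-46) = (7²*81)*(-46) = (49*81)*(-46) = 3969*(-46) = -182574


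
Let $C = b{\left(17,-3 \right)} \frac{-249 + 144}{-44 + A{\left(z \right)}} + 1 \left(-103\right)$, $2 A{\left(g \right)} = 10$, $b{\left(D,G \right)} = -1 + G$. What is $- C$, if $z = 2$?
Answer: $\frac{1479}{13} \approx 113.77$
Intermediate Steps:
$A{\left(g \right)} = 5$ ($A{\left(g \right)} = \frac{1}{2} \cdot 10 = 5$)
$C = - \frac{1479}{13}$ ($C = \left(-1 - 3\right) \frac{-249 + 144}{-44 + 5} + 1 \left(-103\right) = - 4 \left(- \frac{105}{-39}\right) - 103 = - 4 \left(\left(-105\right) \left(- \frac{1}{39}\right)\right) - 103 = \left(-4\right) \frac{35}{13} - 103 = - \frac{140}{13} - 103 = - \frac{1479}{13} \approx -113.77$)
$- C = \left(-1\right) \left(- \frac{1479}{13}\right) = \frac{1479}{13}$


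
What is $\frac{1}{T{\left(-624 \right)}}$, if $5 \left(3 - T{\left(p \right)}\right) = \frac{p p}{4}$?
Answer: $- \frac{5}{97329} \approx -5.1372 \cdot 10^{-5}$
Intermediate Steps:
$T{\left(p \right)} = 3 - \frac{p^{2}}{20}$ ($T{\left(p \right)} = 3 - \frac{p p \frac{1}{4}}{5} = 3 - \frac{p^{2} \cdot \frac{1}{4}}{5} = 3 - \frac{\frac{1}{4} p^{2}}{5} = 3 - \frac{p^{2}}{20}$)
$\frac{1}{T{\left(-624 \right)}} = \frac{1}{3 - \frac{\left(-624\right)^{2}}{20}} = \frac{1}{3 - \frac{97344}{5}} = \frac{1}{- \frac{97329}{5}} = - \frac{5}{97329}$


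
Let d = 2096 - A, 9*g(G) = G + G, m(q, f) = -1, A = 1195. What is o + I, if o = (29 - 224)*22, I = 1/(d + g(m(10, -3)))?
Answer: -34779021/8107 ≈ -4290.0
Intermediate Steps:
g(G) = 2*G/9 (g(G) = (G + G)/9 = (2*G)/9 = 2*G/9)
d = 901 (d = 2096 - 1*1195 = 2096 - 1195 = 901)
I = 9/8107 (I = 1/(901 + (2/9)*(-1)) = 1/(901 - 2/9) = 1/(8107/9) = 9/8107 ≈ 0.0011102)
o = -4290 (o = -195*22 = -4290)
o + I = -4290 + 9/8107 = -34779021/8107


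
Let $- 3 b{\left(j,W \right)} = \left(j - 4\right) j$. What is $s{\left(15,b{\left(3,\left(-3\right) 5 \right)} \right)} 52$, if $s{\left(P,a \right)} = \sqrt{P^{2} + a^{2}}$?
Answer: $52 \sqrt{226} \approx 781.73$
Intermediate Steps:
$b{\left(j,W \right)} = - \frac{j \left(-4 + j\right)}{3}$ ($b{\left(j,W \right)} = - \frac{\left(j - 4\right) j}{3} = - \frac{\left(-4 + j\right) j}{3} = - \frac{j \left(-4 + j\right)}{3}$)
$s{\left(15,b{\left(3,\left(-3\right) 5 \right)} \right)} 52 = \sqrt{15^{2} + \left(\frac{1}{3} \cdot 3 \left(4 - 3\right)\right)^{2}} \cdot 52 = \sqrt{225 + \left(\frac{1}{3} \cdot 3 \left(4 - 3\right)\right)^{2}} \cdot 52 = \sqrt{225 + \left(\frac{1}{3} \cdot 3 \cdot 1\right)^{2}} \cdot 52 = \sqrt{225 + 1^{2}} \cdot 52 = \sqrt{225 + 1} \cdot 52 = \sqrt{226} \cdot 52 = 52 \sqrt{226}$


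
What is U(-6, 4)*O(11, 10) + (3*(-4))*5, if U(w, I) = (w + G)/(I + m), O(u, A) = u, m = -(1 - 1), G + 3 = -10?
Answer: -449/4 ≈ -112.25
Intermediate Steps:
G = -13 (G = -3 - 10 = -13)
m = 0 (m = -1*0 = 0)
U(w, I) = (-13 + w)/I (U(w, I) = (w - 13)/(I + 0) = (-13 + w)/I)
U(-6, 4)*O(11, 10) + (3*(-4))*5 = ((-13 - 6)/4)*11 + (3*(-4))*5 = ((1/4)*(-19))*11 - 12*5 = -19/4*11 - 60 = -209/4 - 60 = -449/4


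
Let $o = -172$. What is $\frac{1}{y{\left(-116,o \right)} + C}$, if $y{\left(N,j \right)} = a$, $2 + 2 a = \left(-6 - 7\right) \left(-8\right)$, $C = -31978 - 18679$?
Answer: $- \frac{1}{50606} \approx -1.9761 \cdot 10^{-5}$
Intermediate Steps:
$C = -50657$
$a = 51$ ($a = -1 + \frac{\left(-6 - 7\right) \left(-8\right)}{2} = -1 + \frac{\left(-13\right) \left(-8\right)}{2} = -1 + \frac{1}{2} \cdot 104 = -1 + 52 = 51$)
$y{\left(N,j \right)} = 51$
$\frac{1}{y{\left(-116,o \right)} + C} = \frac{1}{51 - 50657} = \frac{1}{-50606} = - \frac{1}{50606}$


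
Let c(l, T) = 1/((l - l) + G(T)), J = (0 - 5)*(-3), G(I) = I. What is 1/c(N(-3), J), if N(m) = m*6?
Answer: 15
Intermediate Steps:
N(m) = 6*m
J = 15 (J = -5*(-3) = 15)
c(l, T) = 1/T (c(l, T) = 1/((l - l) + T) = 1/(0 + T) = 1/T)
1/c(N(-3), J) = 1/(1/15) = 15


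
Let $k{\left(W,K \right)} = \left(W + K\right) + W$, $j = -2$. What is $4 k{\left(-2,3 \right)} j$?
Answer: $8$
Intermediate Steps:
$k{\left(W,K \right)} = K + 2 W$ ($k{\left(W,K \right)} = \left(K + W\right) + W = K + 2 W$)
$4 k{\left(-2,3 \right)} j = 4 \left(3 + 2 \left(-2\right)\right) \left(-2\right) = 4 \left(3 - 4\right) \left(-2\right) = 4 \left(-1\right) \left(-2\right) = \left(-4\right) \left(-2\right) = 8$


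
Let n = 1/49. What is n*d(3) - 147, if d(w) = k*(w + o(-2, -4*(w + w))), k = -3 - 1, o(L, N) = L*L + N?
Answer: -7135/49 ≈ -145.61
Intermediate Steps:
n = 1/49 ≈ 0.020408
o(L, N) = N + L**2 (o(L, N) = L**2 + N = N + L**2)
k = -4
d(w) = -16 + 28*w (d(w) = -4*(w + (-4*(w + w) + (-2)**2)) = -4*(w + (-8*w + 4)) = -4*(w + (4 - 8*w)) = -4*(4 - 7*w) = -16 + 28*w)
n*d(3) - 147 = (-16 + 28*3)/49 - 147 = (-16 + 84)/49 - 147 = (1/49)*68 - 147 = 68/49 - 147 = -7135/49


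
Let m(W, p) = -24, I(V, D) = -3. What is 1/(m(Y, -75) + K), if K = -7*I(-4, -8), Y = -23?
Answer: -⅓ ≈ -0.33333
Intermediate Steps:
K = 21 (K = -7*(-3) = 21)
1/(m(Y, -75) + K) = 1/(-24 + 21) = 1/(-3) = -⅓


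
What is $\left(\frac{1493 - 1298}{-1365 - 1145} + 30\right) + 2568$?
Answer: $\frac{1304157}{502} \approx 2597.9$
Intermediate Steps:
$\left(\frac{1493 - 1298}{-1365 - 1145} + 30\right) + 2568 = \left(\frac{195}{-2510} + 30\right) + 2568 = \left(195 \left(- \frac{1}{2510}\right) + 30\right) + 2568 = \left(- \frac{39}{502} + 30\right) + 2568 = \frac{15021}{502} + 2568 = \frac{1304157}{502}$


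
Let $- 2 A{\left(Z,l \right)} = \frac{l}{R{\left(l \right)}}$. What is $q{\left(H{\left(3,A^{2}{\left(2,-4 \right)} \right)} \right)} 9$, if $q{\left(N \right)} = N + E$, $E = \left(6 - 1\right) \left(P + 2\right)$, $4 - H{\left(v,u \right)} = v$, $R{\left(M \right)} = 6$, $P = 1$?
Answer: $144$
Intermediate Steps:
$A{\left(Z,l \right)} = - \frac{l}{12}$ ($A{\left(Z,l \right)} = - \frac{l \frac{1}{6}}{2} = - \frac{\frac{1}{6} l}{2} = - \frac{l}{12}$)
$H{\left(v,u \right)} = 4 - v$
$E = 15$ ($E = \left(6 - 1\right) \left(1 + 2\right) = 5 \cdot 3 = 15$)
$q{\left(N \right)} = 15 + N$ ($q{\left(N \right)} = N + 15 = 15 + N$)
$q{\left(H{\left(3,A^{2}{\left(2,-4 \right)} \right)} \right)} 9 = \left(15 + \left(4 - 3\right)\right) 9 = \left(15 + 1\right) 9 = 16 \cdot 9 = 144$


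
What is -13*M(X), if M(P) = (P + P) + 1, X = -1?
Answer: 13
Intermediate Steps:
M(P) = 1 + 2*P (M(P) = 2*P + 1 = 1 + 2*P)
-13*M(X) = -13*(1 + 2*(-1)) = -13*(1 - 2) = -13*(-1) = 13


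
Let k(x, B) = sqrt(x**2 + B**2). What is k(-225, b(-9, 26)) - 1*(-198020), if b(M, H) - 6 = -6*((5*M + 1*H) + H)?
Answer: 198020 + 9*sqrt(641) ≈ 1.9825e+5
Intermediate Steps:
b(M, H) = 6 - 30*M - 12*H (b(M, H) = 6 - 6*((5*M + 1*H) + H) = 6 - 6*((5*M + H) + H) = 6 - 6*((H + 5*M) + H) = 6 - 6*(2*H + 5*M) = 6 + (-30*M - 12*H) = 6 - 30*M - 12*H)
k(x, B) = sqrt(B**2 + x**2)
k(-225, b(-9, 26)) - 1*(-198020) = sqrt((6 - 30*(-9) - 12*26)**2 + (-225)**2) - 1*(-198020) = sqrt((6 + 270 - 312)**2 + 50625) + 198020 = sqrt((-36)**2 + 50625) + 198020 = sqrt(1296 + 50625) + 198020 = sqrt(51921) + 198020 = 9*sqrt(641) + 198020 = 198020 + 9*sqrt(641)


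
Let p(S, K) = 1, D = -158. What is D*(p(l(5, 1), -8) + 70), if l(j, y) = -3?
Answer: -11218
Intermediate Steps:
D*(p(l(5, 1), -8) + 70) = -158*(1 + 70) = -158*71 = -11218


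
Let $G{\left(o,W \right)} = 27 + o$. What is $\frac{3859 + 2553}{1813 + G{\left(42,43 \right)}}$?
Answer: $\frac{3206}{941} \approx 3.407$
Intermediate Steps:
$\frac{3859 + 2553}{1813 + G{\left(42,43 \right)}} = \frac{3859 + 2553}{1813 + \left(27 + 42\right)} = \frac{6412}{1813 + 69} = \frac{6412}{1882} = 6412 \cdot \frac{1}{1882} = \frac{3206}{941}$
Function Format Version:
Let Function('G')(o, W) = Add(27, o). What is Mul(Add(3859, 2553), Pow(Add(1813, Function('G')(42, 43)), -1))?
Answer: Rational(3206, 941) ≈ 3.4070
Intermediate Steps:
Mul(Add(3859, 2553), Pow(Add(1813, Function('G')(42, 43)), -1)) = Mul(Add(3859, 2553), Pow(Add(1813, Add(27, 42)), -1)) = Mul(6412, Pow(Add(1813, 69), -1)) = Mul(6412, Pow(1882, -1)) = Mul(6412, Rational(1, 1882)) = Rational(3206, 941)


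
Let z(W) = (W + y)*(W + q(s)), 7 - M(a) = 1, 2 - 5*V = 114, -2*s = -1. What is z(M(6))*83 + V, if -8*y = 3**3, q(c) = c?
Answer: 111503/80 ≈ 1393.8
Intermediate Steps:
s = 1/2 (s = -1/2*(-1) = 1/2 ≈ 0.50000)
V = -112/5 (V = 2/5 - 1/5*114 = 2/5 - 114/5 = -112/5 ≈ -22.400)
M(a) = 6 (M(a) = 7 - 1*1 = 7 - 1 = 6)
y = -27/8 (y = -1/8*3**3 = -1/8*27 = -27/8 ≈ -3.3750)
z(W) = (1/2 + W)*(-27/8 + W) (z(W) = (W - 27/8)*(W + 1/2) = (-27/8 + W)*(1/2 + W) = (1/2 + W)*(-27/8 + W))
z(M(6))*83 + V = (-27/16 + 6**2 - 23/8*6)*83 - 112/5 = (-27/16 + 36 - 69/4)*83 - 112/5 = (273/16)*83 - 112/5 = 22659/16 - 112/5 = 111503/80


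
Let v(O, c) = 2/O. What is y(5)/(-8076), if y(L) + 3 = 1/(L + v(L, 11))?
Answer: 19/54513 ≈ 0.00034854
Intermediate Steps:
y(L) = -3 + 1/(L + 2/L)
y(5)/(-8076) = ((-6 + 5 - 3*5²)/(2 + 5²))/(-8076) = ((-6 + 5 - 3*25)/(2 + 25))*(-1/8076) = ((-6 + 5 - 75)/27)*(-1/8076) = ((1/27)*(-76))*(-1/8076) = -76/27*(-1/8076) = 19/54513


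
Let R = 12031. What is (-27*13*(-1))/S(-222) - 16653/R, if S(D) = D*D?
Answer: -90722619/65881756 ≈ -1.3771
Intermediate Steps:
S(D) = D**2
(-27*13*(-1))/S(-222) - 16653/R = (-27*13*(-1))/((-222)**2) - 16653/12031 = -351*(-1)/49284 - 16653*1/12031 = 351*(1/49284) - 16653/12031 = 39/5476 - 16653/12031 = -90722619/65881756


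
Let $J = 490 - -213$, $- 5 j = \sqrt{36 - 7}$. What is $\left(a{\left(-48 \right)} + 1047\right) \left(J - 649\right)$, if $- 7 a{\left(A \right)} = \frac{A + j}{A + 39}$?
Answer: $\frac{395478}{7} - \frac{6 \sqrt{29}}{35} \approx 56496.0$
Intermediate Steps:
$j = - \frac{\sqrt{29}}{5}$ ($j = - \frac{\sqrt{36 - 7}}{5} = - \frac{\sqrt{29}}{5} \approx -1.077$)
$a{\left(A \right)} = - \frac{A - \frac{\sqrt{29}}{5}}{7 \left(39 + A\right)}$ ($a{\left(A \right)} = - \frac{\left(A - \frac{\sqrt{29}}{5}\right) \frac{1}{A + 39}}{7} = - \frac{\left(A - \frac{\sqrt{29}}{5}\right) \frac{1}{39 + A}}{7} = - \frac{\frac{1}{39 + A} \left(A - \frac{\sqrt{29}}{5}\right)}{7} = - \frac{A - \frac{\sqrt{29}}{5}}{7 \left(39 + A\right)}$)
$J = 703$ ($J = 490 + 213 = 703$)
$\left(a{\left(-48 \right)} + 1047\right) \left(J - 649\right) = \left(\frac{\sqrt{29} - -240}{35 \left(39 - 48\right)} + 1047\right) \left(703 - 649\right) = \left(\frac{\sqrt{29} + 240}{35 \left(-9\right)} + 1047\right) 54 = \left(\frac{1}{35} \left(- \frac{1}{9}\right) \left(240 + \sqrt{29}\right) + 1047\right) 54 = \left(\left(- \frac{16}{21} - \frac{\sqrt{29}}{315}\right) + 1047\right) 54 = \left(\frac{21971}{21} - \frac{\sqrt{29}}{315}\right) 54 = \frac{395478}{7} - \frac{6 \sqrt{29}}{35}$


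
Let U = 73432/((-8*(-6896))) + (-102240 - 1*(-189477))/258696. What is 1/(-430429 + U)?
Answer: -24777328/10664839178199 ≈ -2.3233e-6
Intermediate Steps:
U = 41335513/24777328 (U = 73432/55168 + (-102240 + 189477)*(1/258696) = 73432*(1/55168) + 87237*(1/258696) = 9179/6896 + 9693/28744 = 41335513/24777328 ≈ 1.6683)
1/(-430429 + U) = 1/(-430429 + 41335513/24777328) = 1/(-10664839178199/24777328) = -24777328/10664839178199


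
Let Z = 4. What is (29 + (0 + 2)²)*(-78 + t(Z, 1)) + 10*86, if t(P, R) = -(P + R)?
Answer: -1879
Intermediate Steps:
t(P, R) = -P - R
(29 + (0 + 2)²)*(-78 + t(Z, 1)) + 10*86 = (29 + (0 + 2)²)*(-78 + (-1*4 - 1*1)) + 10*86 = (29 + 2²)*(-78 + (-4 - 1)) + 860 = (29 + 4)*(-78 - 5) + 860 = 33*(-83) + 860 = -2739 + 860 = -1879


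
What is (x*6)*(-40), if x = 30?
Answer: -7200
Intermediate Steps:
(x*6)*(-40) = (30*6)*(-40) = 180*(-40) = -7200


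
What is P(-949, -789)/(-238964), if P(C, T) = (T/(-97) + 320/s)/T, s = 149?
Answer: 148601/2725006139988 ≈ 5.4532e-8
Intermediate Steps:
P(C, T) = (320/149 - T/97)/T (P(C, T) = (T/(-97) + 320/149)/T = (T*(-1/97) + 320*(1/149))/T = (-T/97 + 320/149)/T = (320/149 - T/97)/T)
P(-949, -789)/(-238964) = ((1/14453)*(31040 - 149*(-789))/(-789))/(-238964) = ((1/14453)*(-1/789)*(31040 + 117561))*(-1/238964) = ((1/14453)*(-1/789)*148601)*(-1/238964) = -148601/11403417*(-1/238964) = 148601/2725006139988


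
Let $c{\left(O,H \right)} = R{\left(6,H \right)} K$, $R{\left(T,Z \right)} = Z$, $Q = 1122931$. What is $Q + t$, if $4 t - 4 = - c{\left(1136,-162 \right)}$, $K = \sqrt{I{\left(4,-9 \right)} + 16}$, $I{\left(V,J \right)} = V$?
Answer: $1122932 + 81 \sqrt{5} \approx 1.1231 \cdot 10^{6}$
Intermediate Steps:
$K = 2 \sqrt{5}$ ($K = \sqrt{4 + 16} = \sqrt{20} = 2 \sqrt{5} \approx 4.4721$)
$c{\left(O,H \right)} = 2 H \sqrt{5}$ ($c{\left(O,H \right)} = H 2 \sqrt{5} = 2 H \sqrt{5}$)
$t = 1 + 81 \sqrt{5}$ ($t = 1 + \frac{\left(-1\right) 2 \left(-162\right) \sqrt{5}}{4} = 1 + \frac{\left(-1\right) \left(- 324 \sqrt{5}\right)}{4} = 1 + \frac{324 \sqrt{5}}{4} = 1 + 81 \sqrt{5} \approx 182.12$)
$Q + t = 1122931 + \left(1 + 81 \sqrt{5}\right) = 1122932 + 81 \sqrt{5}$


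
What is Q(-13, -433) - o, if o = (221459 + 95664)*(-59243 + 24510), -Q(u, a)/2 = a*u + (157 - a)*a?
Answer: 11015132841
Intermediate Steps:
Q(u, a) = -2*a*u - 2*a*(157 - a) (Q(u, a) = -2*(a*u + (157 - a)*a) = -2*(a*u + a*(157 - a)) = -2*a*u - 2*a*(157 - a))
o = -11014633159 (o = 317123*(-34733) = -11014633159)
Q(-13, -433) - o = 2*(-433)*(-157 - 433 - 1*(-13)) - 1*(-11014633159) = 2*(-433)*(-157 - 433 + 13) + 11014633159 = 2*(-433)*(-577) + 11014633159 = 499682 + 11014633159 = 11015132841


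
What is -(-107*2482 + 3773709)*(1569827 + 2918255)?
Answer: -15744797547070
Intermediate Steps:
-(-107*2482 + 3773709)*(1569827 + 2918255) = -(-265574 + 3773709)*4488082 = -3508135*4488082 = -1*15744797547070 = -15744797547070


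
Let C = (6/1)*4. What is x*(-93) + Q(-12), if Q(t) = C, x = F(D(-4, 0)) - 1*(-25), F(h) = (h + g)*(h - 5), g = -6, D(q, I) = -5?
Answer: -12531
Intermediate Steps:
C = 24 (C = (6*1)*4 = 6*4 = 24)
F(h) = (-6 + h)*(-5 + h) (F(h) = (h - 6)*(h - 5) = (-6 + h)*(-5 + h))
x = 135 (x = (30 + (-5)² - 11*(-5)) - 1*(-25) = (30 + 25 + 55) + 25 = 110 + 25 = 135)
Q(t) = 24
x*(-93) + Q(-12) = 135*(-93) + 24 = -12555 + 24 = -12531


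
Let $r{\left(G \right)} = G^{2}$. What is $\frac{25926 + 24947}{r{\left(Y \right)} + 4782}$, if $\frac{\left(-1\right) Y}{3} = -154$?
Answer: $\frac{50873}{218226} \approx 0.23312$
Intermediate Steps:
$Y = 462$ ($Y = \left(-3\right) \left(-154\right) = 462$)
$\frac{25926 + 24947}{r{\left(Y \right)} + 4782} = \frac{25926 + 24947}{462^{2} + 4782} = \frac{50873}{213444 + 4782} = \frac{50873}{218226}$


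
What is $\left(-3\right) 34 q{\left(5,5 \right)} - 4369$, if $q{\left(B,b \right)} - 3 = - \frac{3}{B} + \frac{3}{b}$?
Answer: $-4675$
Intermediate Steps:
$q{\left(B,b \right)} = 3 - \frac{3}{B} + \frac{3}{b}$ ($q{\left(B,b \right)} = 3 + \left(- \frac{3}{B} + \frac{3}{b}\right) = 3 - \frac{3}{B} + \frac{3}{b}$)
$\left(-3\right) 34 q{\left(5,5 \right)} - 4369 = \left(-3\right) 34 \left(3 - \frac{3}{5} + \frac{3}{5}\right) - 4369 = - 102 \left(3 - \frac{3}{5} + 3 \cdot \frac{1}{5}\right) - 4369 = - 102 \left(3 - \frac{3}{5} + \frac{3}{5}\right) - 4369 = \left(-102\right) 3 - 4369 = -306 - 4369 = -4675$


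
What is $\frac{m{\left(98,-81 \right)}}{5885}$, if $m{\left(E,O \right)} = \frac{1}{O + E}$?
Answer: $\frac{1}{100045} \approx 9.9955 \cdot 10^{-6}$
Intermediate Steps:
$m{\left(E,O \right)} = \frac{1}{E + O}$
$\frac{m{\left(98,-81 \right)}}{5885} = \frac{1}{\left(98 - 81\right) 5885} = \frac{1}{17} \cdot \frac{1}{5885} = \frac{1}{100045}$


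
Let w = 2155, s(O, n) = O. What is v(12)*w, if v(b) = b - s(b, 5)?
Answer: 0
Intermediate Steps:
v(b) = 0 (v(b) = b - b = 0)
v(12)*w = 0*2155 = 0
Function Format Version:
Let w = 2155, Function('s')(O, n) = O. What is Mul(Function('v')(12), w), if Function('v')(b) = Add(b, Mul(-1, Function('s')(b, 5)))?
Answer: 0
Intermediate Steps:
Function('v')(b) = 0 (Function('v')(b) = Add(b, Mul(-1, b)) = 0)
Mul(Function('v')(12), w) = Mul(0, 2155) = 0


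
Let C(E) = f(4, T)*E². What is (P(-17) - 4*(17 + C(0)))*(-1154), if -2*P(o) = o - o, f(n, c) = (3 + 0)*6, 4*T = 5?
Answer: 78472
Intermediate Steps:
T = 5/4 (T = (¼)*5 = 5/4 ≈ 1.2500)
f(n, c) = 18 (f(n, c) = 3*6 = 18)
P(o) = 0 (P(o) = -(o - o)/2 = -½*0 = 0)
C(E) = 18*E²
(P(-17) - 4*(17 + C(0)))*(-1154) = (0 - 4*(17 + 18*0²))*(-1154) = (0 - 4*(17 + 18*0))*(-1154) = (0 - 4*(17 + 0))*(-1154) = (0 - 4*17)*(-1154) = (0 - 68)*(-1154) = -68*(-1154) = 78472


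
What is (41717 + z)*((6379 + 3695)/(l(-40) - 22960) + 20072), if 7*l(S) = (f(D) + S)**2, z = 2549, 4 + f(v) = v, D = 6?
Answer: 11792895299347/13273 ≈ 8.8849e+8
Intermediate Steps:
f(v) = -4 + v
l(S) = (2 + S)**2/7 (l(S) = ((-4 + 6) + S)**2/7 = (2 + S)**2/7)
(41717 + z)*((6379 + 3695)/(l(-40) - 22960) + 20072) = (41717 + 2549)*((6379 + 3695)/((2 - 40)**2/7 - 22960) + 20072) = 44266*(10074/((1/7)*(-38)**2 - 22960) + 20072) = 44266*(10074/((1/7)*1444 - 22960) + 20072) = 44266*(10074/(1444/7 - 22960) + 20072) = 44266*(10074/(-159276/7) + 20072) = 44266*(10074*(-7/159276) + 20072) = 44266*(-11753/26546 + 20072) = 44266*(532819559/26546) = 11792895299347/13273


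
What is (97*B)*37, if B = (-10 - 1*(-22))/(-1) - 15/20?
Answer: -183039/4 ≈ -45760.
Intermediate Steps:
B = -51/4 (B = (-10 + 22)*(-1) - 15*1/20 = 12*(-1) - ¾ = -12 - ¾ = -51/4 ≈ -12.750)
(97*B)*37 = (97*(-51/4))*37 = -4947/4*37 = -183039/4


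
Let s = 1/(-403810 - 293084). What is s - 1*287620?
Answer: -200440652281/696894 ≈ -2.8762e+5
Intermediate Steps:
s = -1/696894 (s = 1/(-696894) = -1/696894 ≈ -1.4349e-6)
s - 1*287620 = -1/696894 - 1*287620 = -1/696894 - 287620 = -200440652281/696894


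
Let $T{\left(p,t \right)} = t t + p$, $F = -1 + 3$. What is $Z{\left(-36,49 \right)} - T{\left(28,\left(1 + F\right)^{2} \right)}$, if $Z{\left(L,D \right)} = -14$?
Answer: $-123$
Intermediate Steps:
$F = 2$
$T{\left(p,t \right)} = p + t^{2}$ ($T{\left(p,t \right)} = t^{2} + p = p + t^{2}$)
$Z{\left(-36,49 \right)} - T{\left(28,\left(1 + F\right)^{2} \right)} = -14 - \left(28 + \left(\left(1 + 2\right)^{2}\right)^{2}\right) = -14 - \left(28 + \left(3^{2}\right)^{2}\right) = -14 - \left(28 + 9^{2}\right) = -14 - \left(28 + 81\right) = -14 - 109 = -123$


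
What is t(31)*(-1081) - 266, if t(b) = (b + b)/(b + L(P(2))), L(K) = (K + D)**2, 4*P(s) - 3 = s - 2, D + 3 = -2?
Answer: -1281162/785 ≈ -1632.1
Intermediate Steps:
D = -5 (D = -3 - 2 = -5)
P(s) = 1/4 + s/4 (P(s) = 3/4 + (s - 2)/4 = 3/4 + (-2 + s)/4 = 3/4 + (-1/2 + s/4) = 1/4 + s/4)
L(K) = (-5 + K)**2 (L(K) = (K - 5)**2 = (-5 + K)**2)
t(b) = 2*b/(289/16 + b) (t(b) = (b + b)/(b + (-5 + (1/4 + (1/4)*2))**2) = (2*b)/(b + (-5 + (1/4 + 1/2))**2) = (2*b)/(b + (-5 + 3/4)**2) = (2*b)/(b + (-17/4)**2) = (2*b)/(b + 289/16) = (2*b)/(289/16 + b) = 2*b/(289/16 + b))
t(31)*(-1081) - 266 = (32*31/(289 + 16*31))*(-1081) - 266 = (32*31/(289 + 496))*(-1081) - 266 = (32*31/785)*(-1081) - 266 = (32*31*(1/785))*(-1081) - 266 = (992/785)*(-1081) - 266 = -1072352/785 - 266 = -1281162/785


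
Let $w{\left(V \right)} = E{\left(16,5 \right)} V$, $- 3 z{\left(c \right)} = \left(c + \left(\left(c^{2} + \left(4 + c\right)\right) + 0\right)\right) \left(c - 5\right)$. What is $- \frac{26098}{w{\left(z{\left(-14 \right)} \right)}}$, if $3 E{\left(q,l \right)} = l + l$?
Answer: $- \frac{117441}{16340} \approx -7.1873$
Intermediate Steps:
$E{\left(q,l \right)} = \frac{2 l}{3}$ ($E{\left(q,l \right)} = \frac{l + l}{3} = \frac{2 l}{3}$)
$z{\left(c \right)} = - \frac{\left(-5 + c\right) \left(4 + c^{2} + 2 c\right)}{3}$ ($z{\left(c \right)} = - \frac{\left(c + \left(\left(c^{2} + \left(4 + c\right)\right) + 0\right)\right) \left(c - 5\right)}{3} = - \frac{\left(c + \left(\left(4 + c + c^{2}\right) + 0\right)\right) \left(-5 + c\right)}{3} = - \frac{\left(c + \left(4 + c + c^{2}\right)\right) \left(-5 + c\right)}{3} = - \frac{\left(4 + c^{2} + 2 c\right) \left(-5 + c\right)}{3} = - \frac{\left(-5 + c\right) \left(4 + c^{2} + 2 c\right)}{3}$)
$w{\left(V \right)} = \frac{10 V}{3}$ ($w{\left(V \right)} = \frac{2}{3} \cdot 5 V = \frac{10 V}{3}$)
$- \frac{26098}{w{\left(z{\left(-14 \right)} \right)}} = - \frac{26098}{\frac{10}{3} \left(\frac{20}{3} + \left(-14\right)^{2} + 2 \left(-14\right) - \frac{\left(-14\right)^{3}}{3}\right)} = - \frac{26098}{\frac{10}{3} \left(\frac{20}{3} + 196 - 28 - - \frac{2744}{3}\right)} = - \frac{26098}{\frac{10}{3} \left(\frac{20}{3} + 196 - 28 + \frac{2744}{3}\right)} = - \frac{26098}{\frac{10}{3} \cdot \frac{3268}{3}} = - \frac{26098}{\frac{32680}{9}} = \left(-26098\right) \frac{9}{32680} = - \frac{117441}{16340}$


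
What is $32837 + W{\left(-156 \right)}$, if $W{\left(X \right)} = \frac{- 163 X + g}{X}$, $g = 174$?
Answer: $\frac{849495}{26} \approx 32673.0$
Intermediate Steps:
$W{\left(X \right)} = \frac{174 - 163 X}{X}$ ($W{\left(X \right)} = \frac{- 163 X + 174}{X} = \frac{174 - 163 X}{X}$)
$32837 + W{\left(-156 \right)} = 32837 - \left(163 - \frac{174}{-156}\right) = 32837 + \left(-163 + 174 \left(- \frac{1}{156}\right)\right) = 32837 - \frac{4267}{26} = \frac{849495}{26}$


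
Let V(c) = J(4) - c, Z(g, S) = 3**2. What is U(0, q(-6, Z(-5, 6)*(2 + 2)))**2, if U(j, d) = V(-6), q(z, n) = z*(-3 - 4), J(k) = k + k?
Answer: 196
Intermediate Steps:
Z(g, S) = 9
J(k) = 2*k
q(z, n) = -7*z (q(z, n) = z*(-7) = -7*z)
V(c) = 8 - c (V(c) = 2*4 - c = 8 - c)
U(j, d) = 14 (U(j, d) = 8 - 1*(-6) = 8 + 6 = 14)
U(0, q(-6, Z(-5, 6)*(2 + 2)))**2 = 14**2 = 196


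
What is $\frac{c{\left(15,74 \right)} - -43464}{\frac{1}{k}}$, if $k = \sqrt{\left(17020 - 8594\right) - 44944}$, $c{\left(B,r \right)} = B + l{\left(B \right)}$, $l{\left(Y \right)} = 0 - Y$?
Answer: $1347384 i \sqrt{38} \approx 8.3058 \cdot 10^{6} i$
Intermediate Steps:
$l{\left(Y \right)} = - Y$
$c{\left(B,r \right)} = 0$ ($c{\left(B,r \right)} = B - B = 0$)
$k = 31 i \sqrt{38}$ ($k = \sqrt{\left(17020 - 8594\right) - 44944} = \sqrt{8426 - 44944} = \sqrt{-36518} = 31 i \sqrt{38} \approx 191.1 i$)
$\frac{c{\left(15,74 \right)} - -43464}{\frac{1}{k}} = \frac{0 - -43464}{\frac{1}{31 i \sqrt{38}}} = \frac{0 + 43464}{\left(- \frac{1}{1178}\right) i \sqrt{38}} = 43464 \cdot 31 i \sqrt{38} = 1347384 i \sqrt{38}$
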